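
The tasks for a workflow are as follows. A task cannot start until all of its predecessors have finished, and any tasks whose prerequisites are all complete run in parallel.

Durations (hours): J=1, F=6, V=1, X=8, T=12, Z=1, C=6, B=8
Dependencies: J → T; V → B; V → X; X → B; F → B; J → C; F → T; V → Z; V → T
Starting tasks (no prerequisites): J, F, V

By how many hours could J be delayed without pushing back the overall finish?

The longest chain is F→T = 6+12 = 18; overall finish 18 hours.
The longest chain containing J totals 13 hours.
Float = 18 − 13 = 5.

5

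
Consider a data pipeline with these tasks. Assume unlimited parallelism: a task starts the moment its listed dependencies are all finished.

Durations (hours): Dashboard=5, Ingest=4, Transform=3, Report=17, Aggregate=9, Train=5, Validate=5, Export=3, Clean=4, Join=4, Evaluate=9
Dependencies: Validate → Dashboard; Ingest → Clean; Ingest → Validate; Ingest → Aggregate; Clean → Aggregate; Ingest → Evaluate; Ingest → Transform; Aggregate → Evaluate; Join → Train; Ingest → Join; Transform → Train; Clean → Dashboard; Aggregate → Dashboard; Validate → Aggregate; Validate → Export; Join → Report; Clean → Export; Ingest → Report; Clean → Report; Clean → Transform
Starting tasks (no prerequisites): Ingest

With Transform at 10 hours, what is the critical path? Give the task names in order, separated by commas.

Ingest, Validate, Aggregate, Evaluate

Baseline: Ingest→Validate→Aggregate→Evaluate = 4+5+9+9 = 27 → 27 hours.
Transform is off the critical path — its longest chain is 16 hours, giving 11 of slack.
No other chain overtakes it, so the finish is 27 hours.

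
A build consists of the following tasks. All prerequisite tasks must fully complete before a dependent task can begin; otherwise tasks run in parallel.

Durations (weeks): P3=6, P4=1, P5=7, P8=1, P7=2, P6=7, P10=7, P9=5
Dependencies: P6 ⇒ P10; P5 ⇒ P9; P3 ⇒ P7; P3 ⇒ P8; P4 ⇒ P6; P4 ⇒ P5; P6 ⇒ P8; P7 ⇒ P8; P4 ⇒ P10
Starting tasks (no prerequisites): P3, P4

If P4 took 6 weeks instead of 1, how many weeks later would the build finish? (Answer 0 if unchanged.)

Critical path before the change: P4→P6→P10 = 1+7+7 = 15 giving 15 weeks.
Since P4 is critical, the +5 change carries straight to that chain (now 20 weeks).
No other chain overtakes it, so the finish is 20 weeks.
Change in finish: 20 − 15 = +5 weeks.

5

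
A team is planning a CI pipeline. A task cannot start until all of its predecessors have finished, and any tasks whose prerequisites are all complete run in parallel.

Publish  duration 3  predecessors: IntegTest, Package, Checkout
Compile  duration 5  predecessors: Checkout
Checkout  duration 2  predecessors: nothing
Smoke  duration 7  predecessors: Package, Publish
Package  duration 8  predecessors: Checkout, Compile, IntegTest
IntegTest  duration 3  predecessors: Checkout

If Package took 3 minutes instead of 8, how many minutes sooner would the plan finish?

5

Critical path before the change: Checkout→Compile→Package→Publish→Smoke = 2+5+8+3+7 = 25 giving 25 minutes.
Package lies on that path, so at 3 minutes the path becomes 20 minutes.
That remains the longest chain; total 20 minutes.
Change in finish: 20 − 25 = -5 minutes.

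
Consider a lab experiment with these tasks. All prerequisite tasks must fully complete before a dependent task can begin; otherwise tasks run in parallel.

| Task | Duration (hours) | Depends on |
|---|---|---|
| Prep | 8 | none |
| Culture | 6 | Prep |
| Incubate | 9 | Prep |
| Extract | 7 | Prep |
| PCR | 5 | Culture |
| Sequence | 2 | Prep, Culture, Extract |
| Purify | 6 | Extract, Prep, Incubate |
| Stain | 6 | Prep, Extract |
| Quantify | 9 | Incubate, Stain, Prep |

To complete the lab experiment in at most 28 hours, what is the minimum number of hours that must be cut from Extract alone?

2

Current finish: 30 hours; target: 28.
Extract is on every critical path, so each hour cut from Extract cuts the finish by one (this holds down to a finish of 26).
Need 30 − 28 = 2 hours off Extract → Extract becomes 5 hours, finish becomes 28.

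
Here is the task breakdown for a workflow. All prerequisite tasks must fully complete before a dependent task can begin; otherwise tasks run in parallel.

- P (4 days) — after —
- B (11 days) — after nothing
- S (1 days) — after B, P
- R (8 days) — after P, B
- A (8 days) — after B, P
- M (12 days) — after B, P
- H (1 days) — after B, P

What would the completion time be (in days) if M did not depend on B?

19

Original critical path: B→M = 11+12 = 23 ⇒ 23 days.
Without B→M, M's earliest start moves from 11 to 4.
After: B→R = 11+8 = 19 → 19 days.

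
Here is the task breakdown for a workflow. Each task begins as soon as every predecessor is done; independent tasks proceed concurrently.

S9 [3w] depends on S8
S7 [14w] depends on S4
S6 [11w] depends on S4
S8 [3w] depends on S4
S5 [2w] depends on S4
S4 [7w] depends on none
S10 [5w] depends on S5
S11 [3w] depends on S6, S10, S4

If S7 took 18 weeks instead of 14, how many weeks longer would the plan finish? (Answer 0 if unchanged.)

As given, the longest chain is S4→S7 = 7+14 = 21, so the finish is 21 weeks.
S7 lies on that path, so at 18 weeks the path becomes 25 weeks.
The critical path is still S4→S7; finish is now 25 weeks.
Change in finish: 25 − 21 = +4 weeks.

4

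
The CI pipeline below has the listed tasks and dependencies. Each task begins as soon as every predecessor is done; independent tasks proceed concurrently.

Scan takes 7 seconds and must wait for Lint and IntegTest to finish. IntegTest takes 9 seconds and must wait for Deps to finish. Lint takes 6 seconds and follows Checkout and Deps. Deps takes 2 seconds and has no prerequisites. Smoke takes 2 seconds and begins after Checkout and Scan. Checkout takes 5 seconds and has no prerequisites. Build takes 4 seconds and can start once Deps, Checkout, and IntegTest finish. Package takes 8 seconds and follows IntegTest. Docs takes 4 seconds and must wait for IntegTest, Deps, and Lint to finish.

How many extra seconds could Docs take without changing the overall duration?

5

Critical path: Checkout→Lint→Scan→Smoke = 5+6+7+2 = 20, so the finish is 20 seconds.
Docs finishes as early as 15 and must finish by 20.
Float = 20 − 15 = 5.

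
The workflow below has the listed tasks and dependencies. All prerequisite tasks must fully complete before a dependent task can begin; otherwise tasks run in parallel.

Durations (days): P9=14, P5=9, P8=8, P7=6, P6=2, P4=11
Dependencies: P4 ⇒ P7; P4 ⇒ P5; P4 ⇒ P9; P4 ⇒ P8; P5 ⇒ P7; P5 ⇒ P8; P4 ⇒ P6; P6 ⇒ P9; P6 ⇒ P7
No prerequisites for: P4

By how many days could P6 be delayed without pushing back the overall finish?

1

P4→P5→P8 = 11+9+8 = 28 sets the makespan at 28 days.
P6 finishes as early as 13 and must finish by 14.
So P6 can slip 14 − 13 = 1 day.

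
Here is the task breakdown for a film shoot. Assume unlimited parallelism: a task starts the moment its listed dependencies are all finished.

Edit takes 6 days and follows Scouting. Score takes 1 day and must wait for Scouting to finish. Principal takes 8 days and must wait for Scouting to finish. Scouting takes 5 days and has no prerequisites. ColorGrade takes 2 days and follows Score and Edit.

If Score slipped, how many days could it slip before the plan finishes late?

5

Scouting→Principal = 5+8 = 13 sets the makespan at 13 days.
Longest path through Score: 8 days (earliest finish 6, latest finish 11).
Slack of Score = 10 − 5 = 5 days.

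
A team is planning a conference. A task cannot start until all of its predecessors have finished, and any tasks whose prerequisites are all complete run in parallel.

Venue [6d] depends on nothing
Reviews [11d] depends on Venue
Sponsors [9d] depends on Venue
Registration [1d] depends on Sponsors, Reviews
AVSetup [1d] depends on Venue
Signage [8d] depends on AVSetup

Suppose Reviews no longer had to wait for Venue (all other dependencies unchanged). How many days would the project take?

16

Original critical path: Venue→Reviews→Registration = 6+11+1 = 18 ⇒ 18 days.
Without Venue→Reviews, Reviews's earliest start moves from 6 to 0.
New critical path: Venue→Sponsors→Registration = 6+9+1 = 16 ⇒ 16 days.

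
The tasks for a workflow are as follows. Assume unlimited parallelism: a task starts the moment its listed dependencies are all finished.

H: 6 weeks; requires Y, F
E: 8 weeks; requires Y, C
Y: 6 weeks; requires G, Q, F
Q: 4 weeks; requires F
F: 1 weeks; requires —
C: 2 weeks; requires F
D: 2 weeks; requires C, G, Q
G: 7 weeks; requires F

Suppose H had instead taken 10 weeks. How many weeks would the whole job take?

24

Actual critical path: F→G→Y→E = 1+7+6+8 = 22 ⇒ 22 weeks.
The longest path through H is only 20 weeks, so H has float 2.
Now F→G→Y→H = 1+7+6+10 = 24 is longest, so the finish becomes 24 weeks.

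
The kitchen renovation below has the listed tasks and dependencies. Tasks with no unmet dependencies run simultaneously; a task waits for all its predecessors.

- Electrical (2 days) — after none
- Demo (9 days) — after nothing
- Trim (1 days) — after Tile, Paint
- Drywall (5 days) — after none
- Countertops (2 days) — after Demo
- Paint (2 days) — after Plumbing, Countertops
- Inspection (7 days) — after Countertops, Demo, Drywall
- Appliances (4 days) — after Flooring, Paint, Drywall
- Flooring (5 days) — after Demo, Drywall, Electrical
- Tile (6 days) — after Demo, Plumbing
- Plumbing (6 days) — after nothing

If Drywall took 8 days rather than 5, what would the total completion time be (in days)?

18

Actual critical path: Demo→Flooring→Appliances = 9+5+4 = 18 ⇒ 18 days.
The longest path through Drywall is only 14 days, so Drywall has float 4.
The critical path is still Demo→Flooring→Appliances; finish is now 18 days.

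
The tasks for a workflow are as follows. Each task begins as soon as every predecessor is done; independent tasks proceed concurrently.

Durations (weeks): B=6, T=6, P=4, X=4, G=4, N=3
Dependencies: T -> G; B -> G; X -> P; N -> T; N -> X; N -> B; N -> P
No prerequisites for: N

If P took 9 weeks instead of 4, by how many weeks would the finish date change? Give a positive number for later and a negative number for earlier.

Baseline: N→T→G = 3+6+4 = 13 → 13 weeks.
P is off the critical path — its longest chain is 11 weeks, giving 2 of slack.
The binding chain switches to N→X→P = 3+4+9 = 16; finish 16 weeks.
Change in finish: 16 − 13 = +3 weeks.

3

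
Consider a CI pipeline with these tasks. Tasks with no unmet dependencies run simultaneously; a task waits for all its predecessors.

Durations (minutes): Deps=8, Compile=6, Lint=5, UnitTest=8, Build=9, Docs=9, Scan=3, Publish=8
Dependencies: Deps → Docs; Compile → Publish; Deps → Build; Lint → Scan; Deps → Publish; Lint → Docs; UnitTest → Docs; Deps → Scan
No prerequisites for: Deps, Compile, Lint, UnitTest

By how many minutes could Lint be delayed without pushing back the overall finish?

3

Critical path: Deps→Build = 8+9 = 17, so the finish is 17 minutes.
Longest path through Lint: 14 minutes (earliest finish 5, latest finish 8).
So Lint can slip 8 − 5 = 3 minutes.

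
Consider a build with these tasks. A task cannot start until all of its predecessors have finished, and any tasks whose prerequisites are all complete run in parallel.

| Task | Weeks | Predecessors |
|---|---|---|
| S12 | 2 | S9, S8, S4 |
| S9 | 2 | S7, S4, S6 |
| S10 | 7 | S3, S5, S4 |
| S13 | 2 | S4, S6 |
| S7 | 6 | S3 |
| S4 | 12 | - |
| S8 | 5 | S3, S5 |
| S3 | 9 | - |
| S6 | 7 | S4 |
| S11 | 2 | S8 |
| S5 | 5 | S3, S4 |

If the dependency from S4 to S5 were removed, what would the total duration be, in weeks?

23

Original critical path: S4→S5→S8→S11 = 12+5+5+2 = 24 ⇒ 24 weeks.
Without S4→S5, S5's earliest start moves from 12 to 9.
After: S4→S6→S9→S12 = 12+7+2+2 = 23 → 23 weeks.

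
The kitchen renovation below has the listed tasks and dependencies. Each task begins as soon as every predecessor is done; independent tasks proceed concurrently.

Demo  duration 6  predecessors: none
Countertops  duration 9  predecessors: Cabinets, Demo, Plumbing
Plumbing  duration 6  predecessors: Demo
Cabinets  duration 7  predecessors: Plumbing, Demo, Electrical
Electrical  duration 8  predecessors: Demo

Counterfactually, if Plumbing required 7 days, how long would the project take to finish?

30

Actual critical path: Demo→Electrical→Cabinets→Countertops = 6+8+7+9 = 30 ⇒ 30 days.
Plumbing has 2 days of float (longest path through it is 28).
That remains the longest chain; total 30 days.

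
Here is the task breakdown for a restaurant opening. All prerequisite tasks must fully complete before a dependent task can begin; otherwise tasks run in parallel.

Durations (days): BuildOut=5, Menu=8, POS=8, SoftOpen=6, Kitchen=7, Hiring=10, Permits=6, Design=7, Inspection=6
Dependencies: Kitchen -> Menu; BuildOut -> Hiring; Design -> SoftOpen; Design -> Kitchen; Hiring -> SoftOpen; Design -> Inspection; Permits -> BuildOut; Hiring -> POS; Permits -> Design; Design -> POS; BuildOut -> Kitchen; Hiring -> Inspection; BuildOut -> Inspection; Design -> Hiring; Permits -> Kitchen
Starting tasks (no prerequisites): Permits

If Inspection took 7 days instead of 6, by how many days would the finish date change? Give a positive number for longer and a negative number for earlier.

Baseline: Permits→Design→Hiring→POS = 6+7+10+8 = 31 → 31 days.
Inspection has 2 days of float (longest path through it is 29).
No other chain overtakes it, so the finish is 31 days.
Change in finish: 31 − 31 = +0 days.

0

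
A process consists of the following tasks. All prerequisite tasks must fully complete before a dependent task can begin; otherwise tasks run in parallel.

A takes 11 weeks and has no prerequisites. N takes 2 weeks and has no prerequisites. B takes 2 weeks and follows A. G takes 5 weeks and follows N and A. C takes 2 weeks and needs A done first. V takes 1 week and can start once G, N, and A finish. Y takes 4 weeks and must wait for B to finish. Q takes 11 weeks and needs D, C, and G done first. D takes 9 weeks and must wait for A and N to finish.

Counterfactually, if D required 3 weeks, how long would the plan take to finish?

27

As given, the longest chain is A→D→Q = 11+9+11 = 31, so the finish is 31 weeks.
D lies on that path, so at 3 weeks the path becomes 25 weeks.
The binding chain switches to A→G→Q = 11+5+11 = 27; finish 27 weeks.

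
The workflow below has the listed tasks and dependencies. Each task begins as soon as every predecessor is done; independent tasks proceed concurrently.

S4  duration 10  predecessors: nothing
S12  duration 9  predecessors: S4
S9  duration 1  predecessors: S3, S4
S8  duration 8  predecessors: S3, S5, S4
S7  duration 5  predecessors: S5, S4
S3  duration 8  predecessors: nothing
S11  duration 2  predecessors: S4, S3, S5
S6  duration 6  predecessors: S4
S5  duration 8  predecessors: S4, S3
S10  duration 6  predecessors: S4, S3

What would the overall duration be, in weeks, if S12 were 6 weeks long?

Actual critical path: S4→S5→S8 = 10+8+8 = 26 ⇒ 26 weeks.
The longest path through S12 is only 19 weeks, so S12 has float 7.
The critical path is still S4→S5→S8; finish is now 26 weeks.

26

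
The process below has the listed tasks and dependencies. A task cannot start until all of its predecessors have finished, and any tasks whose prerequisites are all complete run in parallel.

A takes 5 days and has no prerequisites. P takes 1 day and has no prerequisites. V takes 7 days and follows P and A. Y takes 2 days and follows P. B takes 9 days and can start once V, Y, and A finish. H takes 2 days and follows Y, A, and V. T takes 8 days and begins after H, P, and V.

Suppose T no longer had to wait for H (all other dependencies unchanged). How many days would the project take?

21

Original critical path: A→V→H→T = 5+7+2+8 = 22 ⇒ 22 days.
Without H→T, T's earliest start moves from 14 to 12.
The longest chain is now A→V→B = 5+7+9 = 21, so the project takes 21 days.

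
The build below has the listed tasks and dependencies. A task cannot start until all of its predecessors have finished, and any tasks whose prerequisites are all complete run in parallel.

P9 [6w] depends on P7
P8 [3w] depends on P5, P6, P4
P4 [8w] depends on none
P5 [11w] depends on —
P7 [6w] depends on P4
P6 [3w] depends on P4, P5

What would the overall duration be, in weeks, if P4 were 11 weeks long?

Critical path before the change: P4→P7→P9 = 8+6+6 = 20 giving 20 weeks.
P4 is on the critical path; changing it to 11 makes that path 23 weeks.
No other chain overtakes it, so the finish is 23 weeks.

23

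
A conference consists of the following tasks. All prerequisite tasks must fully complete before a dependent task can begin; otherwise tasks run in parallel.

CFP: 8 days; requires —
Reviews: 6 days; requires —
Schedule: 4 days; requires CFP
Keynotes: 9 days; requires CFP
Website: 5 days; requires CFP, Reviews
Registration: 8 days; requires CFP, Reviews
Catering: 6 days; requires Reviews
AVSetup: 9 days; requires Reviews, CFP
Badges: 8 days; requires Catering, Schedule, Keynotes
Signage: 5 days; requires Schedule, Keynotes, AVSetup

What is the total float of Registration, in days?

The longest chain is CFP→Keynotes→Badges = 8+9+8 = 25; overall finish 25 days.
Registration finishes as early as 16 and must finish by 25.
So Registration can slip 25 − 16 = 9 days.

9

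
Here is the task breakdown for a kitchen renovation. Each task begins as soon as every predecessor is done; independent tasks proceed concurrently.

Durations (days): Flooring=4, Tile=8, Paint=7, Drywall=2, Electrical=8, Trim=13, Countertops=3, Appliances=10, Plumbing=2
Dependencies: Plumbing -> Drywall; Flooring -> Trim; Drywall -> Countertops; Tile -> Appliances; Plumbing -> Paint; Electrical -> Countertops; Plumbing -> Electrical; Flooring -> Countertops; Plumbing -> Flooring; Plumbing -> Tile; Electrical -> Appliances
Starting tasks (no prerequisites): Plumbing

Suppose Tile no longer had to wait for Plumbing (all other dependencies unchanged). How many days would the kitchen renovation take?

Original critical path: Plumbing→Electrical→Appliances = 2+8+10 = 20 ⇒ 20 days.
Without Plumbing→Tile, Tile's earliest start moves from 2 to 0.
New critical path: Plumbing→Electrical→Appliances = 2+8+10 = 20 ⇒ 20 days.

20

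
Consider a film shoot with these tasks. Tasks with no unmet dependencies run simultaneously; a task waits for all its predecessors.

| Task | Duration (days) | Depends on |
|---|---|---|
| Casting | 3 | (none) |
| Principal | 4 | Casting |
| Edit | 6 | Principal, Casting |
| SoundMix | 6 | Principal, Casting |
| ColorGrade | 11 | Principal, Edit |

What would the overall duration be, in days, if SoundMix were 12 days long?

24

The binding path is Casting→Principal→Edit→ColorGrade = 3+4+6+11 = 24; finish at 24 days.
The longest path through SoundMix is only 13 days, so SoundMix has float 11.
No other chain overtakes it, so the finish is 24 days.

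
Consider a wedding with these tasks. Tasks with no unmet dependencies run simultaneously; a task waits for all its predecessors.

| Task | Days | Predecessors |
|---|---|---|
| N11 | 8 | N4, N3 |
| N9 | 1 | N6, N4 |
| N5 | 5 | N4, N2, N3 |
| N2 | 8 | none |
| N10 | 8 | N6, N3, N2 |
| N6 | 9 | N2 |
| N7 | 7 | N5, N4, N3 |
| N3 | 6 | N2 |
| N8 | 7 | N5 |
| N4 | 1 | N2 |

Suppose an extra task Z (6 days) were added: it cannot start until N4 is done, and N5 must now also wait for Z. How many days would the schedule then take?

27

Originally the schedule takes 26 days.
With Z inserted, N5 now waits for max(N4, N2, N3, Z).
New critical path: N2→N4→Z→N5→N7 = 8+1+6+5+7 = 27 ⇒ 27 days.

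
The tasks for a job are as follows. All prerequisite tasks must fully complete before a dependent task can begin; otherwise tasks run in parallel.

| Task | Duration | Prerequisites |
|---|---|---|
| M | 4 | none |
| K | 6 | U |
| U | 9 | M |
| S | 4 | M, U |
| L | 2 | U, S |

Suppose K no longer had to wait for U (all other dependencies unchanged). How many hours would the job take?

19

Before: longest chain M→U→K = 4+9+6 = 19, finish 19.
Without U→K, K's earliest start moves from 13 to 0.
New critical path: M→U→S→L = 4+9+4+2 = 19 ⇒ 19 hours.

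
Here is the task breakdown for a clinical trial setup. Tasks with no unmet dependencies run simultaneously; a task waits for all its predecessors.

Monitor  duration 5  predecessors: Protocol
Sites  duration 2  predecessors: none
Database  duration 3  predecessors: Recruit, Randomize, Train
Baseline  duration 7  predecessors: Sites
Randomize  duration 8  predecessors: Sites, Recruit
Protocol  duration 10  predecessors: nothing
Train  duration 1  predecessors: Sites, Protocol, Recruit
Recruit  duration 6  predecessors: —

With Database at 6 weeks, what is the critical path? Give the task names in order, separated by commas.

Recruit, Randomize, Database

As given, the longest chain is Recruit→Randomize→Database = 6+8+3 = 17, so the finish is 17 weeks.
Since Database is critical, the +3 change carries straight to that chain (now 20 weeks).
That remains the longest chain; total 20 weeks.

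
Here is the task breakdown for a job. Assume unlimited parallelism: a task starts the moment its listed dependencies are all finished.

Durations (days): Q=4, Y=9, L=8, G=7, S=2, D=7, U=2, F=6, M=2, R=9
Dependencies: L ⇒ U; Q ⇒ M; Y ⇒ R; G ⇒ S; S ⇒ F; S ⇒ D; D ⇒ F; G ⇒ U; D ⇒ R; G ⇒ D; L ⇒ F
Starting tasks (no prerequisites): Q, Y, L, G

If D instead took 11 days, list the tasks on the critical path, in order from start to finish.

As given, the longest chain is G→S→D→R = 7+2+7+9 = 25, so the finish is 25 days.
Since D is critical, the +4 change carries straight to that chain (now 29 days).
That remains the longest chain; total 29 days.

G, S, D, R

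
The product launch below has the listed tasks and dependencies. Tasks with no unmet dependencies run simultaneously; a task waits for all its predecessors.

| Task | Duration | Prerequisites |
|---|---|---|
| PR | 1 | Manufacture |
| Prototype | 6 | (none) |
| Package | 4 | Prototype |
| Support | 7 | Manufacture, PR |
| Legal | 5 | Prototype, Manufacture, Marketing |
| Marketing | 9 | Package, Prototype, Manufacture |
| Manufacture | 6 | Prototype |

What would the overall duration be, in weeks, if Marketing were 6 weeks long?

Baseline: Prototype→Manufacture→Marketing→Legal = 6+6+9+5 = 26 → 26 weeks.
Marketing is on the critical path; changing it to 6 makes that path 23 weeks.
That remains the longest chain; total 23 weeks.

23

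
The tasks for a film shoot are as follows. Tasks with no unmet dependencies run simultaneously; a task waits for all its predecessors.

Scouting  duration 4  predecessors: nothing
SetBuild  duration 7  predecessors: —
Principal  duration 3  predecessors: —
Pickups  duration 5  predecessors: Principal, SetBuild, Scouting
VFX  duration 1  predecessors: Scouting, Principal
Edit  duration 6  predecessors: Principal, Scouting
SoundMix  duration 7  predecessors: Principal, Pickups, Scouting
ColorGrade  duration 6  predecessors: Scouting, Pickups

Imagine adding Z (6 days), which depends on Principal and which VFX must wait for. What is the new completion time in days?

Originally the schedule takes 19 days.
With Z inserted, VFX now waits for max(Scouting, Principal, Z).
New critical path: SetBuild→Pickups→SoundMix = 7+5+7 = 19 ⇒ 19 days.

19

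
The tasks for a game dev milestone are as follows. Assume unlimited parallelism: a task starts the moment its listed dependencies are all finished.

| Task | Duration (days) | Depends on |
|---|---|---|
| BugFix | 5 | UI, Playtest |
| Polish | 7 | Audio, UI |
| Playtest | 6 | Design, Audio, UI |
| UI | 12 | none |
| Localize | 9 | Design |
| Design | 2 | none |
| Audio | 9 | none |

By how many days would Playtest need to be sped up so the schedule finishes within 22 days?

Current finish: 23 days; target: 22.
Playtest is on every critical path, so each day cut from Playtest cuts the finish by one (this holds down to a finish of 19).
Need 23 − 22 = 1 day off Playtest → Playtest becomes 5 days, finish becomes 22.

1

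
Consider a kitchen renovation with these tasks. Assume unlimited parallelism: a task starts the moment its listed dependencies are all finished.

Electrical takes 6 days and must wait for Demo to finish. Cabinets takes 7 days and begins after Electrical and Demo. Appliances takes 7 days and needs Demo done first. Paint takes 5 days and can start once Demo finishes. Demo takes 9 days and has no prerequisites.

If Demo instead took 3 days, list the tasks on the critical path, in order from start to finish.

Demo, Electrical, Cabinets

Actual critical path: Demo→Electrical→Cabinets = 9+6+7 = 22 ⇒ 22 days.
Demo is on the critical path; changing it to 3 makes that path 16 days.
The critical path is still Demo→Electrical→Cabinets; finish is now 16 days.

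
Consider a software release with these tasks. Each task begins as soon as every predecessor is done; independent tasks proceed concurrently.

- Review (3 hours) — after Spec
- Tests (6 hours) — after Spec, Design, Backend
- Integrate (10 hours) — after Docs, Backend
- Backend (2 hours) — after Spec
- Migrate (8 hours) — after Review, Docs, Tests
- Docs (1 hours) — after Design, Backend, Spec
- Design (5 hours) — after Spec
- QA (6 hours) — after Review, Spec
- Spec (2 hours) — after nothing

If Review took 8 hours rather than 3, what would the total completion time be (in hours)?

21

Critical path before the change: Spec→Design→Tests→Migrate = 2+5+6+8 = 21 giving 21 hours.
Review has 8 hours of float (longest path through it is 13).
That remains the longest chain; total 21 hours.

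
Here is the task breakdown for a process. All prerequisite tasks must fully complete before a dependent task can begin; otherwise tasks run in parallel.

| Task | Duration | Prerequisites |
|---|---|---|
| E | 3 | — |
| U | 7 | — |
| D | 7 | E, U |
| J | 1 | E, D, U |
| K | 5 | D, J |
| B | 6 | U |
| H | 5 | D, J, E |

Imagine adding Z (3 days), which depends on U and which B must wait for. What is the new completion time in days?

Originally the project takes 20 days.
With Z inserted, B now waits for max(U, Z).
New critical path: U→D→J→K = 7+7+1+5 = 20 ⇒ 20 days.

20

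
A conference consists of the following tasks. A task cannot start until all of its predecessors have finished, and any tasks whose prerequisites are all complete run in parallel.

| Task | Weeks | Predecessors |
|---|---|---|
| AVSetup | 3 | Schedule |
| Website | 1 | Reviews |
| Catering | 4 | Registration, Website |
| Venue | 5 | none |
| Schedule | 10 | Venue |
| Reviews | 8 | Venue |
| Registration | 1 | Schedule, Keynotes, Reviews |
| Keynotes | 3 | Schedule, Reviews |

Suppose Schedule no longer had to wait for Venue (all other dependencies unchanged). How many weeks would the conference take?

Original critical path: Venue→Schedule→Keynotes→Registration→Catering = 5+10+3+1+4 = 23 ⇒ 23 weeks.
Without Venue→Schedule, Schedule's earliest start moves from 5 to 0.
After: Venue→Reviews→Keynotes→Registration→Catering = 5+8+3+1+4 = 21 → 21 weeks.

21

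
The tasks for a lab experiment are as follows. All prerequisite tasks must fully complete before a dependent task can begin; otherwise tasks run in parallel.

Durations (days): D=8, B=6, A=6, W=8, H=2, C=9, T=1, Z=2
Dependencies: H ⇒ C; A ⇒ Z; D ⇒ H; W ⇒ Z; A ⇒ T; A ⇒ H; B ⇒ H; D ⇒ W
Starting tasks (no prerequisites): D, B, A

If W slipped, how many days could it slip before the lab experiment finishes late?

1

The longest chain is D→H→C = 8+2+9 = 19; overall finish 19 days.
Longest path through W: 18 days (earliest finish 16, latest finish 17).
So W can slip 17 − 16 = 1 day.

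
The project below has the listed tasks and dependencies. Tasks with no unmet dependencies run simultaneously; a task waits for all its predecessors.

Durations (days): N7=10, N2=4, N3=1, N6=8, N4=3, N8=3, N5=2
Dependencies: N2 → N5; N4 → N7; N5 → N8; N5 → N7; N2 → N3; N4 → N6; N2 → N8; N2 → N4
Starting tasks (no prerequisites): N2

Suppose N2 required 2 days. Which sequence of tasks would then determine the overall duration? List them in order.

Critical path before the change: N2→N4→N7 = 4+3+10 = 17 giving 17 days.
Since N2 is critical, the -2 change carries straight to that chain (now 15 days).
No other chain overtakes it, so the finish is 15 days.

N2, N4, N7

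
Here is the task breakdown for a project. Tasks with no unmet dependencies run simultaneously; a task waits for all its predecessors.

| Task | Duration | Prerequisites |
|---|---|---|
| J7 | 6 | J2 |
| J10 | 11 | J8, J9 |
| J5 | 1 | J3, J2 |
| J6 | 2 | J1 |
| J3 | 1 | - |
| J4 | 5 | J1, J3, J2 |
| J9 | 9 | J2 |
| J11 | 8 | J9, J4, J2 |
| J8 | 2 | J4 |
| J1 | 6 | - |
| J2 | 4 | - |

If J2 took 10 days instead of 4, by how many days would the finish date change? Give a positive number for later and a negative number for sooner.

6

As given, the longest chain is J2→J9→J10 = 4+9+11 = 24, so the finish is 24 days.
Since J2 is critical, the +6 change carries straight to that chain (now 30 days).
That remains the longest chain; total 30 days.
Change in finish: 30 − 24 = +6 days.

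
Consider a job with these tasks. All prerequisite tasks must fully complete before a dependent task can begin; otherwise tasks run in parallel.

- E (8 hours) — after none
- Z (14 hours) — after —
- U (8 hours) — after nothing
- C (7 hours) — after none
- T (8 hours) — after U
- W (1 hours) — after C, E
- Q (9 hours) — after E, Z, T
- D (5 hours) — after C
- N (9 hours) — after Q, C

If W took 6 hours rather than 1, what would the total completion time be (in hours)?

Actual critical path: U→T→Q→N = 8+8+9+9 = 34 ⇒ 34 hours.
The longest path through W is only 9 hours, so W has float 25.
No other chain overtakes it, so the finish is 34 hours.

34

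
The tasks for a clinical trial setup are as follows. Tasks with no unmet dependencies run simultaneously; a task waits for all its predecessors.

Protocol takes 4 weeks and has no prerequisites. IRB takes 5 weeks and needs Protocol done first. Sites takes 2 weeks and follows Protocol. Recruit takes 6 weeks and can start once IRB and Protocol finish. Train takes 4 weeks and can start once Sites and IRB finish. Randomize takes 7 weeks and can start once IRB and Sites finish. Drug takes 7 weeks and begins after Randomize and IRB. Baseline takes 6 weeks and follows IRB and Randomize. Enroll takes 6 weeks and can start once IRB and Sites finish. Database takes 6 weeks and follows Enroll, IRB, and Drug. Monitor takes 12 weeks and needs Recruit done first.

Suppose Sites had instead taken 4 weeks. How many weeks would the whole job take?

As given, the longest chain is Protocol→IRB→Randomize→Drug→Database = 4+5+7+7+6 = 29, so the finish is 29 weeks.
Sites has 3 weeks of float (longest path through it is 26).
No other chain overtakes it, so the finish is 29 weeks.

29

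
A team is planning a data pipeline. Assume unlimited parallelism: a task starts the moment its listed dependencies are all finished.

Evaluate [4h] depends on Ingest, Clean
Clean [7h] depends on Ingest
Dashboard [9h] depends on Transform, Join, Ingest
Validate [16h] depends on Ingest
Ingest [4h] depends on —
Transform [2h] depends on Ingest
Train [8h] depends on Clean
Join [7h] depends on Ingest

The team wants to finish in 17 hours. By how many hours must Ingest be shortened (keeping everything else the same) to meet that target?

Current finish: 20 hours; target: 17.
Ingest is on every critical path, so each hour cut from Ingest cuts the finish by one (this holds down to a finish of 17).
Need 20 − 17 = 3 hours off Ingest → Ingest becomes 1 hour, finish becomes 17.

3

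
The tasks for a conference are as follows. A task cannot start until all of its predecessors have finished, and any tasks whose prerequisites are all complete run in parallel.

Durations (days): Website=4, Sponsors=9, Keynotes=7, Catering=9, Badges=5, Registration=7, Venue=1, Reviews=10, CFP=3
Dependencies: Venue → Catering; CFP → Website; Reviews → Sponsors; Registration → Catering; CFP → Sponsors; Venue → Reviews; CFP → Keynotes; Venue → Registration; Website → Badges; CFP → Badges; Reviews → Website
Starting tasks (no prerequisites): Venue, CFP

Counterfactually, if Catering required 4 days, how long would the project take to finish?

20

Critical path before the change: Venue→Reviews→Sponsors = 1+10+9 = 20 giving 20 days.
Catering is off the critical path — its longest chain is 17 days, giving 3 of slack.
The critical path is still Venue→Reviews→Sponsors; finish is now 20 days.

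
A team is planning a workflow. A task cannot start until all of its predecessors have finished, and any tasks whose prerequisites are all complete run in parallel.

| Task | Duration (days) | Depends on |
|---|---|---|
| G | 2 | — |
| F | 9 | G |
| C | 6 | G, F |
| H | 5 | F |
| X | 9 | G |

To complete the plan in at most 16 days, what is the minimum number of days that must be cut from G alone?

Current finish: 17 days; target: 16.
G is on every critical path, so each day cut from G cuts the finish by one (this holds down to a finish of 16).
Need 17 − 16 = 1 day off G → G becomes 1 day, finish becomes 16.

1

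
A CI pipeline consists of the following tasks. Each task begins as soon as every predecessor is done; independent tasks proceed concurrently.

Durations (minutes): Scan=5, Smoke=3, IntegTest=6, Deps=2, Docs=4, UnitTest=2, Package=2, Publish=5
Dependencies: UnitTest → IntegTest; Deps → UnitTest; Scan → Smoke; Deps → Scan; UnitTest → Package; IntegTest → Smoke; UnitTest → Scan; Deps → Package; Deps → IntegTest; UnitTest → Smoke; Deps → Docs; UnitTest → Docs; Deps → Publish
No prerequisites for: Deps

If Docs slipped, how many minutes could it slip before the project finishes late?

5

Deps→UnitTest→IntegTest→Smoke = 2+2+6+3 = 13 sets the makespan at 13 minutes.
Docs finishes as early as 8 and must finish by 13.
Slack of Docs = 9 − 4 = 5 minutes.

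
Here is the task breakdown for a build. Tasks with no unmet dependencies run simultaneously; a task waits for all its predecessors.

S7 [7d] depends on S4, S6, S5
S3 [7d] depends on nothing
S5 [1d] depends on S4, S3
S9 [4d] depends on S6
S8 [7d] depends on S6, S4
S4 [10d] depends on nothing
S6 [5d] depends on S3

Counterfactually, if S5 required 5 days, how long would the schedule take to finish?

As given, the longest chain is S3→S6→S7 = 7+5+7 = 19, so the finish is 19 days.
The longest path through S5 is only 18 days, so S5 has float 1.
Now S4→S5→S7 = 10+5+7 = 22 is longest, so the finish becomes 22 days.

22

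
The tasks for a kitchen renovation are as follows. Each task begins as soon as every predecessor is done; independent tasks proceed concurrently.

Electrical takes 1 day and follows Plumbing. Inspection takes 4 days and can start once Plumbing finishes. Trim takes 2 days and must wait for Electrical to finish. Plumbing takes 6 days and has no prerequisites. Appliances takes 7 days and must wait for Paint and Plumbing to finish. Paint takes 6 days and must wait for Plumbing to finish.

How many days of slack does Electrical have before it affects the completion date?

Critical path: Plumbing→Paint→Appliances = 6+6+7 = 19, so the finish is 19 days.
Longest path through Electrical: 9 days (earliest finish 7, latest finish 17).
Slack of Electrical = 16 − 6 = 10 days.

10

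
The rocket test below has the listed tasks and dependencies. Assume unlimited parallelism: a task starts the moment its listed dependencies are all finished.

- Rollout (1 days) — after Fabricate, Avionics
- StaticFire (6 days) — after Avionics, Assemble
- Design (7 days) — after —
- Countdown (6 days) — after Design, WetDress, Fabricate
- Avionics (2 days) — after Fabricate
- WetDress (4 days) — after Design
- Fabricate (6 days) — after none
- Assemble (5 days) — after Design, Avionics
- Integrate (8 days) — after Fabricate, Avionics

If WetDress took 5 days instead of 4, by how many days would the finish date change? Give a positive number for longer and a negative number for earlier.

0

Baseline: Fabricate→Avionics→Assemble→StaticFire = 6+2+5+6 = 19 → 19 days.
The longest path through WetDress is only 17 days, so WetDress has float 2.
No other chain overtakes it, so the finish is 19 days.
Change in finish: 19 − 19 = +0 days.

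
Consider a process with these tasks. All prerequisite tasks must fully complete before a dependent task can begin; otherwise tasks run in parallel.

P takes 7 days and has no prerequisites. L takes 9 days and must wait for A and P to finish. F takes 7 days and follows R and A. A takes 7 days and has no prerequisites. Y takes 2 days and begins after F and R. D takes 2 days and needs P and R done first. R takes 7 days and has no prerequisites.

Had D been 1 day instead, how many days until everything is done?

16

Critical path before the change: P→L = 7+9 = 16 giving 16 days.
The longest path through D is only 9 days, so D has float 7.
The critical path is still P→L; finish is now 16 days.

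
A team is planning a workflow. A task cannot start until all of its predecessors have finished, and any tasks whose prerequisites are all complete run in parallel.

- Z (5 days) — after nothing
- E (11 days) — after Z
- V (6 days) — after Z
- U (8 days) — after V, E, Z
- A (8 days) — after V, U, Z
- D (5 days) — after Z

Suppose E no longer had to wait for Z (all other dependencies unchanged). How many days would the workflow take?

27

Before: longest chain Z→E→U→A = 5+11+8+8 = 32, finish 32.
Without Z→E, E's earliest start moves from 5 to 0.
The longest chain is now Z→V→U→A = 5+6+8+8 = 27, so the workflow takes 27 days.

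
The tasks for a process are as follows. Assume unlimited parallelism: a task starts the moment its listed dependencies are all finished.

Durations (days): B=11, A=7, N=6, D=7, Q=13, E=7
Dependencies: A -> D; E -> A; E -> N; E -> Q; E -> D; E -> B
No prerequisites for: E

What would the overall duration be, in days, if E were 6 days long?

20

As given, the longest chain is E→A→D = 7+7+7 = 21, so the finish is 21 days.
Since E is critical, the -1 change carries straight to that chain (now 20 days).
The critical path is still E→A→D; finish is now 20 days.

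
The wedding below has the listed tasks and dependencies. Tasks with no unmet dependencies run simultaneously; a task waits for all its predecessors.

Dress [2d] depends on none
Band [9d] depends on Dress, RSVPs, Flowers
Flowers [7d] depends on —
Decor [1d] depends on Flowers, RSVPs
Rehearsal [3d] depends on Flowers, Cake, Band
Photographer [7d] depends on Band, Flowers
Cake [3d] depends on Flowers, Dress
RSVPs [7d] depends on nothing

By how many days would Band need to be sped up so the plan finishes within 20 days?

3

Current finish: 23 days; target: 20.
Band is on every critical path, so each day cut from Band cuts the finish by one (this holds down to a finish of 15).
Need 23 − 20 = 3 days off Band → Band becomes 6 days, finish becomes 20.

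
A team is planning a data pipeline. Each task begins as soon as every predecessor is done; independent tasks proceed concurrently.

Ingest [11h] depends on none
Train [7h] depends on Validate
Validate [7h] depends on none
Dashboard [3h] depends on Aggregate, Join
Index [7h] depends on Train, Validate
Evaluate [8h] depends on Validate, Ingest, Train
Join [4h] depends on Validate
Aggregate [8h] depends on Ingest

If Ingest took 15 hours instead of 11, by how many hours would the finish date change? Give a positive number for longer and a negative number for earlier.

4

Actual critical path: Ingest→Aggregate→Dashboard = 11+8+3 = 22 ⇒ 22 hours.
Ingest is on the critical path; changing it to 15 makes that path 26 hours.
No other chain overtakes it, so the finish is 26 hours.
Change in finish: 26 − 22 = +4 hours.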